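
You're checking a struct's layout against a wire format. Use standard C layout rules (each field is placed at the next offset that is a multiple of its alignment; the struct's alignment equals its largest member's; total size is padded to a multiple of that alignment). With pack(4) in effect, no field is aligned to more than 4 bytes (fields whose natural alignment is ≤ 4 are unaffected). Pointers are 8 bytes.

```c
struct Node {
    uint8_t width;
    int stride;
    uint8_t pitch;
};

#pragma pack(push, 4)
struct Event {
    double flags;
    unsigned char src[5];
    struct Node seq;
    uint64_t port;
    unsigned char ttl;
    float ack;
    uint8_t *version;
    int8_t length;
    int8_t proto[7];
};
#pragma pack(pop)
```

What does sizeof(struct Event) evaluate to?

60 bytes

Node: @0: width [1B, align 1] → 1; +3 pad (align 4); @4: stride [4B, align 4] → 8; @8: pitch [1B, align 1] → 9; +3 tail pad (align 4); size 12, align 4
@0: flags [8B, align 4] → 8
@8: src [5B, align 1] → 13
+3 pad (align 4)
@16: seq [12B, align 4] → 28
@28: port [8B, align 4] → 36
@36: ttl [1B, align 1] → 37
+3 pad (align 4)
@40: ack [4B, align 4] → 44
@44: version [8B, align 4] → 52
@52: length [1B, align 1] → 53
@53: proto [7B, align 1] → 60
size 60, align 4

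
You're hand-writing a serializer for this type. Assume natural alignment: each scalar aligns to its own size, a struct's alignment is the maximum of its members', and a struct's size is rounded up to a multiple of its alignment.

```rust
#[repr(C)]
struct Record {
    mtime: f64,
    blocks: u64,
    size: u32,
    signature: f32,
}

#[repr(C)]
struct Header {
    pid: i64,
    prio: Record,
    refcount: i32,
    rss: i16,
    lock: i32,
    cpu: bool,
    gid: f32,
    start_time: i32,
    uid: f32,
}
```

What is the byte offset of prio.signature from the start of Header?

Record: mtime at 0 (size 8, align 8) → ends 8; blocks at 8 (size 8, align 8) → ends 16; size at 16 (size 4, align 4) → ends 20; signature at 20 (size 4, align 4) → ends 24; total 24 bytes, alignment 8
pid at 0 (size 8, align 8) → ends 8
prio at 8 (size 24, align 8) → ends 32
within Record: signature at 20
8 + 20 = 28

28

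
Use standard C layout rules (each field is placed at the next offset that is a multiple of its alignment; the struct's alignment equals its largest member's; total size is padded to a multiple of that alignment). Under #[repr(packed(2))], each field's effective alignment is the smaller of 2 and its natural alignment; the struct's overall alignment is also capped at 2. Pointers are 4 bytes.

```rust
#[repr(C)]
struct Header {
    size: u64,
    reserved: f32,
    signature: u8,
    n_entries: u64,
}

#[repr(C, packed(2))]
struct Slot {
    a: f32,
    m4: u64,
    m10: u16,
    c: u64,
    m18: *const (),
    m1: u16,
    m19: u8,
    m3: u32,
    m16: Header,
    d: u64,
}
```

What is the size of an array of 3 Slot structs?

Header: size at 0 (size 8, align 8) → ends 8; reserved at 8 (size 4, align 4) → ends 12; signature at 12 (size 1, align 1) → ends 13; pad 3 to align 8 for n_entries; n_entries at 16 (size 8, align 8) → ends 24; total 24 bytes, alignment 8
a at 0 (size 4, align 2) → ends 4
m4 at 4 (size 8, align 2) → ends 12
m10 at 12 (size 2, align 2) → ends 14
c at 14 (size 8, align 2) → ends 22
m18 at 22 (size 4, align 2) → ends 26
m1 at 26 (size 2, align 2) → ends 28
m19 at 28 (size 1, align 1) → ends 29
pad 1 to align 2 for m3
m3 at 30 (size 4, align 2) → ends 34
m16 at 34 (size 24, align 2) → ends 58
d at 58 (size 8, align 2) → ends 66
total 66 bytes, alignment 2
array of 3: 3 × 66 = 198

198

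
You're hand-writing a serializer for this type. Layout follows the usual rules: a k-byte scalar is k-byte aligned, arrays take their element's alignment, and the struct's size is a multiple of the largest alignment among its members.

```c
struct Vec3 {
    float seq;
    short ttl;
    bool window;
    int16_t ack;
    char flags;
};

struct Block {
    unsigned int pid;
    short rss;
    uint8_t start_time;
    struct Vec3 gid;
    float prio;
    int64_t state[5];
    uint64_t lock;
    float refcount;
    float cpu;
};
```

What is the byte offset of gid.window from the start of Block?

14

Vec3: seq at 0 (size 4, align 4) → ends 4; ttl at 4 (size 2, align 2) → ends 6; window at 6 (size 1, align 1) → ends 7; pad 1 to align 2 for ack; ack at 8 (size 2, align 2) → ends 10; flags at 10 (size 1, align 1) → ends 11; tail pad 1 to reach multiple of 4; total 12 bytes, alignment 4
pid at 0 (size 4, align 4) → ends 4
rss at 4 (size 2, align 2) → ends 6
start_time at 6 (size 1, align 1) → ends 7
pad 1 to align 4 for gid
gid at 8 (size 12, align 4) → ends 20
within Vec3: window at 6
8 + 6 = 14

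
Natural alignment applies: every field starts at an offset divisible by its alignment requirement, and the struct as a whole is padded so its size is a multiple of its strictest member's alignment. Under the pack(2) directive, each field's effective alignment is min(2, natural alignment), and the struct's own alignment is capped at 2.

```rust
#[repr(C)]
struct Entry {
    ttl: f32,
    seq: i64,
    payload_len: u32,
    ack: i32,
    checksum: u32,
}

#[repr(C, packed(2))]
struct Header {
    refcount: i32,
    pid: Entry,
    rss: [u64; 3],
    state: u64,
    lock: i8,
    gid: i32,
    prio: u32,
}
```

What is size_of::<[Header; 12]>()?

936

Entry: 0..4  ttl  (4B, 4-aligned); 4..8  -- padding (4B); 8..16  seq  (8B, 8-aligned); 16..20  payload_len  (4B, 4-aligned); 20..24  ack  (4B, 4-aligned); 24..28  checksum  (4B, 4-aligned); 28..32  -- tail padding (4B); sizeof = 32, alignof = 8
0..4  refcount  (4B, 2-aligned)
4..36  pid  (32B, 2-aligned)
36..60  rss  (24B, 2-aligned)
60..68  state  (8B, 2-aligned)
68..69  lock  (1B, 1-aligned)
69..70  -- padding (1B)
70..74  gid  (4B, 2-aligned)
74..78  prio  (4B, 2-aligned)
sizeof = 78, alignof = 2
array of 12: 12 × 78 = 936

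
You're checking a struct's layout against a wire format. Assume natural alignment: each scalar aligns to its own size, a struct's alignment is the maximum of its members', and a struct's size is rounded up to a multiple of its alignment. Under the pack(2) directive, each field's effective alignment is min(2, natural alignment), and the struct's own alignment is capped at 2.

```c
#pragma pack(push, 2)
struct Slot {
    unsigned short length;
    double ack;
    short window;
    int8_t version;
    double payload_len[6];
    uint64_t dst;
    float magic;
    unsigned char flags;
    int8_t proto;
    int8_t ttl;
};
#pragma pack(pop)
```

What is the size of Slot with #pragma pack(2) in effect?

0..2  length  (2B, 2-aligned)
2..10  ack  (8B, 2-aligned)
10..12  window  (2B, 2-aligned)
12..13  version  (1B, 1-aligned)
13..14  -- padding (1B)
14..62  payload_len  (48B, 2-aligned)
62..70  dst  (8B, 2-aligned)
70..74  magic  (4B, 2-aligned)
74..75  flags  (1B, 1-aligned)
75..76  proto  (1B, 1-aligned)
76..77  ttl  (1B, 1-aligned)
77..78  -- tail padding (1B)
sizeof = 78, alignof = 2

78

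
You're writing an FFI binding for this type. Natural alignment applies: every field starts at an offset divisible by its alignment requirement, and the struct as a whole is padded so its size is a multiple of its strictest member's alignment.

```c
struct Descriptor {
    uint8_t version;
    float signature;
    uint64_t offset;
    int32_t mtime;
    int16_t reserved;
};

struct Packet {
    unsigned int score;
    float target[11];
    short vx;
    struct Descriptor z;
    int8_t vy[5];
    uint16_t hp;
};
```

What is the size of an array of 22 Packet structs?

1936

Descriptor: @0: version [1B, align 1] → 1; +3 pad (align 4); @4: signature [4B, align 4] → 8; @8: offset [8B, align 8] → 16; @16: mtime [4B, align 4] → 20; @20: reserved [2B, align 2] → 22; +2 tail pad (align 8); size 24, align 8
@0: score [4B, align 4] → 4
@4: target [44B, align 4] → 48
@48: vx [2B, align 2] → 50
+6 pad (align 8)
@56: z [24B, align 8] → 80
@80: vy [5B, align 1] → 85
+1 pad (align 2)
@86: hp [2B, align 2] → 88
size 88, align 8
array of 22: 22 × 88 = 1936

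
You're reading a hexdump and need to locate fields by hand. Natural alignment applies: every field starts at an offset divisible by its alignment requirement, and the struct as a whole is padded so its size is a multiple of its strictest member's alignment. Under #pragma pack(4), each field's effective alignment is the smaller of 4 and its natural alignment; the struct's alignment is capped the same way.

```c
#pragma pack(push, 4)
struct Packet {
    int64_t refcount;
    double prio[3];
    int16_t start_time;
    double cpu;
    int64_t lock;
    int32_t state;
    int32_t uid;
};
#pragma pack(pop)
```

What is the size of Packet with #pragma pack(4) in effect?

60

refcount at 0 (size 8, align 4) → ends 8
prio at 8 (size 24, align 4) → ends 32
start_time at 32 (size 2, align 2) → ends 34
pad 2 to align 4 for cpu
cpu at 36 (size 8, align 4) → ends 44
lock at 44 (size 8, align 4) → ends 52
state at 52 (size 4, align 4) → ends 56
uid at 56 (size 4, align 4) → ends 60
total 60 bytes, alignment 4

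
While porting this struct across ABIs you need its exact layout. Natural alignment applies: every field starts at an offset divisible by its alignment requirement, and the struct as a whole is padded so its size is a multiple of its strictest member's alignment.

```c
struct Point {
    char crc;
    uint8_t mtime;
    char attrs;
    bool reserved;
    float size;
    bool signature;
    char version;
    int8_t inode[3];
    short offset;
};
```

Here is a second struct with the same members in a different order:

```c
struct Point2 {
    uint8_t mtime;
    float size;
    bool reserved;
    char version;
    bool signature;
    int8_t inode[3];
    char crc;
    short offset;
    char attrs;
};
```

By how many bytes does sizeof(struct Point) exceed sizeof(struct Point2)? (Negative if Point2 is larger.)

crc at 0 (size 1, align 1) → ends 1
mtime at 1 (size 1, align 1) → ends 2
attrs at 2 (size 1, align 1) → ends 3
reserved at 3 (size 1, align 1) → ends 4
size at 4 (size 4, align 4) → ends 8
signature at 8 (size 1, align 1) → ends 9
version at 9 (size 1, align 1) → ends 10
inode at 10 (size 3, align 1) → ends 13
pad 1 to align 2 for offset
offset at 14 (size 2, align 2) → ends 16
total 16 bytes, alignment 4
— Point2 —
mtime at 0 (size 1, align 1) → ends 1
pad 3 to align 4 for size
size at 4 (size 4, align 4) → ends 8
reserved at 8 (size 1, align 1) → ends 9
version at 9 (size 1, align 1) → ends 10
signature at 10 (size 1, align 1) → ends 11
inode at 11 (size 3, align 1) → ends 14
crc at 14 (size 1, align 1) → ends 15
pad 1 to align 2 for offset
offset at 16 (size 2, align 2) → ends 18
attrs at 18 (size 1, align 1) → ends 19
tail pad 1 to reach multiple of 4
total 20 bytes, alignment 4
16 − 20 = -4

-4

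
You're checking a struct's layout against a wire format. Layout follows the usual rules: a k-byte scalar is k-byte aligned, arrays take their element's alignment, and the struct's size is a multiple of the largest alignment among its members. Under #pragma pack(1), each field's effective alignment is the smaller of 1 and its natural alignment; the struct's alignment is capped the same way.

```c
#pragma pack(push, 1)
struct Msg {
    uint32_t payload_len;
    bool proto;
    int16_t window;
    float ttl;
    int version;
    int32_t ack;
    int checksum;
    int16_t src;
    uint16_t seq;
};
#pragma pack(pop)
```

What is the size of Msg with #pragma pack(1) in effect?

0..4  payload_len  (4B, 1-aligned)
4..5  proto  (1B, 1-aligned)
5..7  window  (2B, 1-aligned)
7..11  ttl  (4B, 1-aligned)
11..15  version  (4B, 1-aligned)
15..19  ack  (4B, 1-aligned)
19..23  checksum  (4B, 1-aligned)
23..25  src  (2B, 1-aligned)
25..27  seq  (2B, 1-aligned)
sizeof = 27, alignof = 1

27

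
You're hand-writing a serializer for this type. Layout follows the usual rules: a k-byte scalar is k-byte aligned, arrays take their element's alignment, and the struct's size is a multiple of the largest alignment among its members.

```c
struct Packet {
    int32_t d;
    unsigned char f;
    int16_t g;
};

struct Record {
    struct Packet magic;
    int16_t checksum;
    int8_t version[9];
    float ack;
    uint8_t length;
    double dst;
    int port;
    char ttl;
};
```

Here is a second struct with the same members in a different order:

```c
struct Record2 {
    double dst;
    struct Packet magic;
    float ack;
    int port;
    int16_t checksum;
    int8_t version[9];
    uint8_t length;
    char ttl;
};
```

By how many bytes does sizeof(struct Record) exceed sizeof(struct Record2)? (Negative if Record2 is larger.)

8

Packet: d at 0 (size 4, align 4) → ends 4; f at 4 (size 1, align 1) → ends 5; pad 1 to align 2 for g; g at 6 (size 2, align 2) → ends 8; total 8 bytes, alignment 4
magic at 0 (size 8, align 4) → ends 8
checksum at 8 (size 2, align 2) → ends 10
version at 10 (size 9, align 1) → ends 19
pad 1 to align 4 for ack
ack at 20 (size 4, align 4) → ends 24
length at 24 (size 1, align 1) → ends 25
pad 7 to align 8 for dst
dst at 32 (size 8, align 8) → ends 40
port at 40 (size 4, align 4) → ends 44
ttl at 44 (size 1, align 1) → ends 45
tail pad 3 to reach multiple of 8
total 48 bytes, alignment 8
— Record2 —
dst at 0 (size 8, align 8) → ends 8
magic at 8 (size 8, align 4) → ends 16
ack at 16 (size 4, align 4) → ends 20
port at 20 (size 4, align 4) → ends 24
checksum at 24 (size 2, align 2) → ends 26
version at 26 (size 9, align 1) → ends 35
length at 35 (size 1, align 1) → ends 36
ttl at 36 (size 1, align 1) → ends 37
tail pad 3 to reach multiple of 8
total 40 bytes, alignment 8
48 − 40 = 8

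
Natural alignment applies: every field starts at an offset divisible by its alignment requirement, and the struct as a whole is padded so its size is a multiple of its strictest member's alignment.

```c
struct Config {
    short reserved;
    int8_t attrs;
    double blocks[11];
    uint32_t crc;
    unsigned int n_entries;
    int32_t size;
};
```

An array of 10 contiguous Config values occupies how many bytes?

1120

reserved at 0 (size 2, align 2) → ends 2
attrs at 2 (size 1, align 1) → ends 3
pad 5 to align 8 for blocks
blocks at 8 (size 88, align 8) → ends 96
crc at 96 (size 4, align 4) → ends 100
n_entries at 100 (size 4, align 4) → ends 104
size at 104 (size 4, align 4) → ends 108
tail pad 4 to reach multiple of 8
total 112 bytes, alignment 8
array of 10: 10 × 112 = 1120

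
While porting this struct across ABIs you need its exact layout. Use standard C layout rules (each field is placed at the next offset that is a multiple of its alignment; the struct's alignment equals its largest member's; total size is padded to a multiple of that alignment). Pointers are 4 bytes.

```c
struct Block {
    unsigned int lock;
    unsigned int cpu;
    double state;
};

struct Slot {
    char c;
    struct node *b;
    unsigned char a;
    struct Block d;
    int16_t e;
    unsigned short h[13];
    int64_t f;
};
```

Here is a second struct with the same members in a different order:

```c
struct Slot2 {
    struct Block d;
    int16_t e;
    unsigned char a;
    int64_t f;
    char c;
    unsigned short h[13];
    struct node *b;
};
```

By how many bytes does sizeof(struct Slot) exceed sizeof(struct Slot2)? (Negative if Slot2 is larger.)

Block: lock at 0 (size 4, align 4) → ends 4; cpu at 4 (size 4, align 4) → ends 8; state at 8 (size 8, align 8) → ends 16; total 16 bytes, alignment 8
c at 0 (size 1, align 1) → ends 1
pad 3 to align 4 for b
b at 4 (size 4, align 4) → ends 8
a at 8 (size 1, align 1) → ends 9
pad 7 to align 8 for d
d at 16 (size 16, align 8) → ends 32
e at 32 (size 2, align 2) → ends 34
h at 34 (size 26, align 2) → ends 60
pad 4 to align 8 for f
f at 64 (size 8, align 8) → ends 72
total 72 bytes, alignment 8
— Slot2 —
d at 0 (size 16, align 8) → ends 16
e at 16 (size 2, align 2) → ends 18
a at 18 (size 1, align 1) → ends 19
pad 5 to align 8 for f
f at 24 (size 8, align 8) → ends 32
c at 32 (size 1, align 1) → ends 33
pad 1 to align 2 for h
h at 34 (size 26, align 2) → ends 60
b at 60 (size 4, align 4) → ends 64
total 64 bytes, alignment 8
72 − 64 = 8

8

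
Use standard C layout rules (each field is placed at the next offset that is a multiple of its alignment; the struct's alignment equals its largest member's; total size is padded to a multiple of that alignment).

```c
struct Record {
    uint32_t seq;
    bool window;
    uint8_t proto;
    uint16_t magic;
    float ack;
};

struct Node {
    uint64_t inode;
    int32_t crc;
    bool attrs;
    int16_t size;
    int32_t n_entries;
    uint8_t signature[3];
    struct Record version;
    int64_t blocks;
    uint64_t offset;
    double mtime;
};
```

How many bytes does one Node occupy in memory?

64

Record: @0: seq [4B, align 4] → 4; @4: window [1B, align 1] → 5; @5: proto [1B, align 1] → 6; @6: magic [2B, align 2] → 8; @8: ack [4B, align 4] → 12; size 12, align 4
@0: inode [8B, align 8] → 8
@8: crc [4B, align 4] → 12
@12: attrs [1B, align 1] → 13
+1 pad (align 2)
@14: size [2B, align 2] → 16
@16: n_entries [4B, align 4] → 20
@20: signature [3B, align 1] → 23
+1 pad (align 4)
@24: version [12B, align 4] → 36
+4 pad (align 8)
@40: blocks [8B, align 8] → 48
@48: offset [8B, align 8] → 56
@56: mtime [8B, align 8] → 64
size 64, align 8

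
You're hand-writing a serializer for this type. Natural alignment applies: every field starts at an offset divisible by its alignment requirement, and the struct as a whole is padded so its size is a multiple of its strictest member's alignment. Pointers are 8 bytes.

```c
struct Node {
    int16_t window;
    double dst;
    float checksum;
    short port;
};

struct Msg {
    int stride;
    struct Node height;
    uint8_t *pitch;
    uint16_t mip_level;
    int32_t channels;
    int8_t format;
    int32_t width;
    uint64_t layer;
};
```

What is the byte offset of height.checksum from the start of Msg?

Node: window at 0 (size 2, align 2) → ends 2; pad 6 to align 8 for dst; dst at 8 (size 8, align 8) → ends 16; checksum at 16 (size 4, align 4) → ends 20; port at 20 (size 2, align 2) → ends 22; tail pad 2 to reach multiple of 8; total 24 bytes, alignment 8
stride at 0 (size 4, align 4) → ends 4
pad 4 to align 8 for height
height at 8 (size 24, align 8) → ends 32
within Node: checksum at 16
8 + 16 = 24

24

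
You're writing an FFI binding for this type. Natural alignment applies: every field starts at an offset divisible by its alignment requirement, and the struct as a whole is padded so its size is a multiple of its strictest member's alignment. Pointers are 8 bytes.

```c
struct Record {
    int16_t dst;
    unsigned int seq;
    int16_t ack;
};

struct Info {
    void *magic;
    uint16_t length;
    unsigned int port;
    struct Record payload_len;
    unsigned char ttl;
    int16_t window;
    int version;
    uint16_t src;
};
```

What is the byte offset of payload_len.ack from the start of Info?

24

Record: @0: dst [2B, align 2] → 2; +2 pad (align 4); @4: seq [4B, align 4] → 8; @8: ack [2B, align 2] → 10; +2 tail pad (align 4); size 12, align 4
@0: magic [8B, align 8] → 8
@8: length [2B, align 2] → 10
+2 pad (align 4)
@12: port [4B, align 4] → 16
@16: payload_len [12B, align 4] → 28
within Record: ack at 8
16 + 8 = 24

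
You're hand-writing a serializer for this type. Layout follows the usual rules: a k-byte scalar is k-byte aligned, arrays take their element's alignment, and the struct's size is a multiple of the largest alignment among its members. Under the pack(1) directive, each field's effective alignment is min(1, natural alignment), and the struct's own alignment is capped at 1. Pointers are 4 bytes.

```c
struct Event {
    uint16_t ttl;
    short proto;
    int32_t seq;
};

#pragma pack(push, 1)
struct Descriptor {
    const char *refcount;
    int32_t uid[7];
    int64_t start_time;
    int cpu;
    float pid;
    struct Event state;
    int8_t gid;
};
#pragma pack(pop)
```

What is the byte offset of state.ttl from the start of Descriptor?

Event: ttl at 0 (size 2, align 2) → ends 2; proto at 2 (size 2, align 2) → ends 4; seq at 4 (size 4, align 4) → ends 8; total 8 bytes, alignment 4
refcount at 0 (size 4, align 1) → ends 4
uid at 4 (size 28, align 1) → ends 32
start_time at 32 (size 8, align 1) → ends 40
cpu at 40 (size 4, align 1) → ends 44
pid at 44 (size 4, align 1) → ends 48
state at 48 (size 8, align 1) → ends 56
within Event: ttl at 0
48 + 0 = 48

48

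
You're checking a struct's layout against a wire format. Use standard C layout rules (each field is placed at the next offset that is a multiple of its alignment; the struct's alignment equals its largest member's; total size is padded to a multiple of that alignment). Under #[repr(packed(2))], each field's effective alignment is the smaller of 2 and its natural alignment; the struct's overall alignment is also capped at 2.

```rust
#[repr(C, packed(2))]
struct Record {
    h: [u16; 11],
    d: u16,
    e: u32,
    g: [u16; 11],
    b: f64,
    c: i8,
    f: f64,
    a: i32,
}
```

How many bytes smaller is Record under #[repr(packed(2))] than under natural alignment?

16

natural layout:
  h at 0 (size 22, align 2) → ends 22
  d at 22 (size 2, align 2) → ends 24
  e at 24 (size 4, align 4) → ends 28
  g at 28 (size 22, align 2) → ends 50
  pad 6 to align 8 for b
  b at 56 (size 8, align 8) → ends 64
  c at 64 (size 1, align 1) → ends 65
  pad 7 to align 8 for f
  f at 72 (size 8, align 8) → ends 80
  a at 80 (size 4, align 4) → ends 84
  tail pad 4 to reach multiple of 8
  total 88 bytes, alignment 8
packed(2) layout:
  h at 0 (size 22, align 2) → ends 22
  d at 22 (size 2, align 2) → ends 24
  e at 24 (size 4, align 2) → ends 28
  g at 28 (size 22, align 2) → ends 50
  b at 50 (size 8, align 2) → ends 58
  c at 58 (size 1, align 1) → ends 59
  pad 1 to align 2 for f
  f at 60 (size 8, align 2) → ends 68
  a at 68 (size 4, align 2) → ends 72
  total 72 bytes, alignment 2
88 − 72 = 16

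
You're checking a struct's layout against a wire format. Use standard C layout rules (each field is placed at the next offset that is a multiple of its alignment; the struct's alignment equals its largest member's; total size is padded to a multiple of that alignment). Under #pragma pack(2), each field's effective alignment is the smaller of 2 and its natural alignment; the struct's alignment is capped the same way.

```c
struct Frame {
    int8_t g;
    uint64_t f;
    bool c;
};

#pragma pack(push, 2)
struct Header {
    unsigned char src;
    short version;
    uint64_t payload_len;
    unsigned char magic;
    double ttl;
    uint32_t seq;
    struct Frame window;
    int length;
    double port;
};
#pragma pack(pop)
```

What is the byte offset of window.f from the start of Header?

Frame: @0: g [1B, align 1] → 1; +7 pad (align 8); @8: f [8B, align 8] → 16; @16: c [1B, align 1] → 17; +7 tail pad (align 8); size 24, align 8
@0: src [1B, align 1] → 1
+1 pad (align 2)
@2: version [2B, align 2] → 4
@4: payload_len [8B, align 2] → 12
@12: magic [1B, align 1] → 13
+1 pad (align 2)
@14: ttl [8B, align 2] → 22
@22: seq [4B, align 2] → 26
@26: window [24B, align 2] → 50
within Frame: f at 8
26 + 8 = 34

34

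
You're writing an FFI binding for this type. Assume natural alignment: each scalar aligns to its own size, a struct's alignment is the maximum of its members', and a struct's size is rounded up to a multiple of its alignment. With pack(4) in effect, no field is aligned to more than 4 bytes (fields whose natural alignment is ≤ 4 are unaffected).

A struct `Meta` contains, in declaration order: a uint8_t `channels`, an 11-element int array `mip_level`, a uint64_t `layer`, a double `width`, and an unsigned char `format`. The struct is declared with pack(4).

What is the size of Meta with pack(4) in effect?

68

@0: channels [1B, align 1] → 1
+3 pad (align 4)
@4: mip_level [44B, align 4] → 48
@48: layer [8B, align 4] → 56
@56: width [8B, align 4] → 64
@64: format [1B, align 1] → 65
+3 tail pad (align 4)
size 68, align 4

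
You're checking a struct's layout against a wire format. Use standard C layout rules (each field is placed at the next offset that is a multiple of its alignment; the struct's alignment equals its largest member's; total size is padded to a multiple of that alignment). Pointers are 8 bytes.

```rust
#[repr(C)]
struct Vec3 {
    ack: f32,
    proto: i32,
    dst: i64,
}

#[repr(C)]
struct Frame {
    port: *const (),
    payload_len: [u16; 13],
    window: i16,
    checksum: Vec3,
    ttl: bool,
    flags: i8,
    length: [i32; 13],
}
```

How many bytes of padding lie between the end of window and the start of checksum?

Vec3: ack at 0 (size 4, align 4) → ends 4; proto at 4 (size 4, align 4) → ends 8; dst at 8 (size 8, align 8) → ends 16; total 16 bytes, alignment 8
port at 0 (size 8, align 8) → ends 8
payload_len at 8 (size 26, align 2) → ends 34
window at 34 (size 2, align 2) → ends 36
pad 4 to align 8 for checksum
checksum at 40 (size 16, align 8) → ends 56

4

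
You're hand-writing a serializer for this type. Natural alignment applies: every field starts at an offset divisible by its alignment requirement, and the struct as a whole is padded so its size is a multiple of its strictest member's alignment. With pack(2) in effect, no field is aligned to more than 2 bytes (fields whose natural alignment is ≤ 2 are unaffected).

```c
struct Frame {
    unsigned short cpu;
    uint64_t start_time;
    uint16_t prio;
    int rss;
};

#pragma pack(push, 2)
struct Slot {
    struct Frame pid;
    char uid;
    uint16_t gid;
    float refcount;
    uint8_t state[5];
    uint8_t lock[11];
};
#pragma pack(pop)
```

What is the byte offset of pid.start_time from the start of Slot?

Frame: @0: cpu [2B, align 2] → 2; +6 pad (align 8); @8: start_time [8B, align 8] → 16; @16: prio [2B, align 2] → 18; +2 pad (align 4); @20: rss [4B, align 4] → 24; size 24, align 8
@0: pid [24B, align 2] → 24
within Frame: start_time at 8
0 + 8 = 8

8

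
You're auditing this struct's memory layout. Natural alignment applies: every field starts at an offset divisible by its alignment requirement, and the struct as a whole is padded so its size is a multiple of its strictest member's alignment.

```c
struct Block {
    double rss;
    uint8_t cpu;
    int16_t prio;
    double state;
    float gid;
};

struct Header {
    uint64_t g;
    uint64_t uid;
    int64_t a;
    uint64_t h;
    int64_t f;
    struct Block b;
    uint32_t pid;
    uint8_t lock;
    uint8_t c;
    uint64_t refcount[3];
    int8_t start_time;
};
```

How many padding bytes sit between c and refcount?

2

Block: rss at 0 (size 8, align 8) → ends 8; cpu at 8 (size 1, align 1) → ends 9; pad 1 to align 2 for prio; prio at 10 (size 2, align 2) → ends 12; pad 4 to align 8 for state; state at 16 (size 8, align 8) → ends 24; gid at 24 (size 4, align 4) → ends 28; tail pad 4 to reach multiple of 8; total 32 bytes, alignment 8
g at 0 (size 8, align 8) → ends 8
uid at 8 (size 8, align 8) → ends 16
a at 16 (size 8, align 8) → ends 24
h at 24 (size 8, align 8) → ends 32
f at 32 (size 8, align 8) → ends 40
b at 40 (size 32, align 8) → ends 72
pid at 72 (size 4, align 4) → ends 76
lock at 76 (size 1, align 1) → ends 77
c at 77 (size 1, align 1) → ends 78
pad 2 to align 8 for refcount
refcount at 80 (size 24, align 8) → ends 104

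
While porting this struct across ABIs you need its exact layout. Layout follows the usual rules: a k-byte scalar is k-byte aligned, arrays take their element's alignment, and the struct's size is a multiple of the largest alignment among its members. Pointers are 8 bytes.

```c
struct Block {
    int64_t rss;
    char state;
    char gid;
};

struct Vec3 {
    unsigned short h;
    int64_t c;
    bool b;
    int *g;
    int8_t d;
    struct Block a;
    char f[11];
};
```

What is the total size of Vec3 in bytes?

72

Block: rss at 0 (size 8, align 8) → ends 8; state at 8 (size 1, align 1) → ends 9; gid at 9 (size 1, align 1) → ends 10; tail pad 6 to reach multiple of 8; total 16 bytes, alignment 8
h at 0 (size 2, align 2) → ends 2
pad 6 to align 8 for c
c at 8 (size 8, align 8) → ends 16
b at 16 (size 1, align 1) → ends 17
pad 7 to align 8 for g
g at 24 (size 8, align 8) → ends 32
d at 32 (size 1, align 1) → ends 33
pad 7 to align 8 for a
a at 40 (size 16, align 8) → ends 56
f at 56 (size 11, align 1) → ends 67
tail pad 5 to reach multiple of 8
total 72 bytes, alignment 8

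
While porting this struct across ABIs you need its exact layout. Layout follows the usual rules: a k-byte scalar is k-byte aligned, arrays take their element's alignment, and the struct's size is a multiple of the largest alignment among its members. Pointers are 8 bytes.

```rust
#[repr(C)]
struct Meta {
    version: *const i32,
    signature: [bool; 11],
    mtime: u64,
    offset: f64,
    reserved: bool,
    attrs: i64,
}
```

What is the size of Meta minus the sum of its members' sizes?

12

0..8  version  (8B, 8-aligned)
8..19  signature  (11B, 1-aligned)
19..24  -- padding (5B)
24..32  mtime  (8B, 8-aligned)
32..40  offset  (8B, 8-aligned)
40..41  reserved  (1B, 1-aligned)
41..48  -- padding (7B)
48..56  attrs  (8B, 8-aligned)
sizeof = 56, alignof = 8
data bytes 44, size 56 → padding 12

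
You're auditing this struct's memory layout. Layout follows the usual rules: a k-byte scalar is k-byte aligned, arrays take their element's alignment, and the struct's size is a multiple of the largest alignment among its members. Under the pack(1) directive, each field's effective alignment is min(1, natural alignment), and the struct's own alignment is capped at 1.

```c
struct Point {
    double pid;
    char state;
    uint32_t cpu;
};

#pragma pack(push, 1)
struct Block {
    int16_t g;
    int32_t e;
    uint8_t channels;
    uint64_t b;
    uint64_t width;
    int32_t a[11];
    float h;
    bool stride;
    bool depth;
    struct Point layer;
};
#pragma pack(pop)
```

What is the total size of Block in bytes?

Point: 0..8  pid  (8B, 8-aligned); 8..9  state  (1B, 1-aligned); 9..12  -- padding (3B); 12..16  cpu  (4B, 4-aligned); sizeof = 16, alignof = 8
0..2  g  (2B, 1-aligned)
2..6  e  (4B, 1-aligned)
6..7  channels  (1B, 1-aligned)
7..15  b  (8B, 1-aligned)
15..23  width  (8B, 1-aligned)
23..67  a  (44B, 1-aligned)
67..71  h  (4B, 1-aligned)
71..72  stride  (1B, 1-aligned)
72..73  depth  (1B, 1-aligned)
73..89  layer  (16B, 1-aligned)
sizeof = 89, alignof = 1

89 bytes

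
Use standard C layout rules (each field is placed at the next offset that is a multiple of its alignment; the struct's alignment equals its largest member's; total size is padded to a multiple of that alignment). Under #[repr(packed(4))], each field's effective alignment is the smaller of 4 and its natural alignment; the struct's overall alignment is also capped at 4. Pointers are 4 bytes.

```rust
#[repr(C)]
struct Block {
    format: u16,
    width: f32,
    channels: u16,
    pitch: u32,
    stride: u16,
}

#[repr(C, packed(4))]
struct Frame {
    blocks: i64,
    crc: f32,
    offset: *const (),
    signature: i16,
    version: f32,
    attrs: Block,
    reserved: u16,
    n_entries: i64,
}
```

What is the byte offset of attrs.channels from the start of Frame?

Block: 0..2  format  (2B, 2-aligned); 2..4  -- padding (2B); 4..8  width  (4B, 4-aligned); 8..10  channels  (2B, 2-aligned); 10..12  -- padding (2B); 12..16  pitch  (4B, 4-aligned); 16..18  stride  (2B, 2-aligned); 18..20  -- tail padding (2B); sizeof = 20, alignof = 4
0..8  blocks  (8B, 4-aligned)
8..12  crc  (4B, 4-aligned)
12..16  offset  (4B, 4-aligned)
16..18  signature  (2B, 2-aligned)
18..20  -- padding (2B)
20..24  version  (4B, 4-aligned)
24..44  attrs  (20B, 4-aligned)
within Block: channels at 8
24 + 8 = 32

32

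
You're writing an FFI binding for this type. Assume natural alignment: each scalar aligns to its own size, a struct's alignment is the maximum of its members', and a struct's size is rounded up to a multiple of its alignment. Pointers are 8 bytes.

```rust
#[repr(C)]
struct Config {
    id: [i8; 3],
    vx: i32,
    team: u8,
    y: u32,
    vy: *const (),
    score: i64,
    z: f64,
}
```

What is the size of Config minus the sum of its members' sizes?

4

0..3  id  (3B, 1-aligned)
3..4  -- padding (1B)
4..8  vx  (4B, 4-aligned)
8..9  team  (1B, 1-aligned)
9..12  -- padding (3B)
12..16  y  (4B, 4-aligned)
16..24  vy  (8B, 8-aligned)
24..32  score  (8B, 8-aligned)
32..40  z  (8B, 8-aligned)
sizeof = 40, alignof = 8
data bytes 36, size 40 → padding 4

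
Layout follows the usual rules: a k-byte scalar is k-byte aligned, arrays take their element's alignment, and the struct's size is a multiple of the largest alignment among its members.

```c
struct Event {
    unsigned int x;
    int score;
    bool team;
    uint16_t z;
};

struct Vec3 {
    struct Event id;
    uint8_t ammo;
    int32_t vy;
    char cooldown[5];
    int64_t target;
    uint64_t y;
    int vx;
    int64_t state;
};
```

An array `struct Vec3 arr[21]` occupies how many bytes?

Event: @0: x [4B, align 4] → 4; @4: score [4B, align 4] → 8; @8: team [1B, align 1] → 9; +1 pad (align 2); @10: z [2B, align 2] → 12; size 12, align 4
@0: id [12B, align 4] → 12
@12: ammo [1B, align 1] → 13
+3 pad (align 4)
@16: vy [4B, align 4] → 20
@20: cooldown [5B, align 1] → 25
+7 pad (align 8)
@32: target [8B, align 8] → 40
@40: y [8B, align 8] → 48
@48: vx [4B, align 4] → 52
+4 pad (align 8)
@56: state [8B, align 8] → 64
size 64, align 8
array of 21: 21 × 64 = 1344

1344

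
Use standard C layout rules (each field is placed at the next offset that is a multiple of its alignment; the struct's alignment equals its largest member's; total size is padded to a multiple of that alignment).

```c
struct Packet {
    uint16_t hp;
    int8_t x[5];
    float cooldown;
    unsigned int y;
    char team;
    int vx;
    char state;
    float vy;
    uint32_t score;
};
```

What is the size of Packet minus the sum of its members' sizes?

hp at 0 (size 2, align 2) → ends 2
x at 2 (size 5, align 1) → ends 7
pad 1 to align 4 for cooldown
cooldown at 8 (size 4, align 4) → ends 12
y at 12 (size 4, align 4) → ends 16
team at 16 (size 1, align 1) → ends 17
pad 3 to align 4 for vx
vx at 20 (size 4, align 4) → ends 24
state at 24 (size 1, align 1) → ends 25
pad 3 to align 4 for vy
vy at 28 (size 4, align 4) → ends 32
score at 32 (size 4, align 4) → ends 36
total 36 bytes, alignment 4
data bytes 29, size 36 → padding 7

7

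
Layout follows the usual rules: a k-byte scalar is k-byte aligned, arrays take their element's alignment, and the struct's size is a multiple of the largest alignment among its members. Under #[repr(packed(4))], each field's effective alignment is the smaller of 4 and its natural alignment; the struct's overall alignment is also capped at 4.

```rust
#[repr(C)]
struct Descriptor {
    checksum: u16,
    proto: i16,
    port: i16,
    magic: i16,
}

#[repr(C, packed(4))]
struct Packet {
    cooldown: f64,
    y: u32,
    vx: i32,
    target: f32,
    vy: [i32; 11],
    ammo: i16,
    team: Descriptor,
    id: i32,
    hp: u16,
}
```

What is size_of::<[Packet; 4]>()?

Descriptor: 0..2  checksum  (2B, 2-aligned); 2..4  proto  (2B, 2-aligned); 4..6  port  (2B, 2-aligned); 6..8  magic  (2B, 2-aligned); sizeof = 8, alignof = 2
0..8  cooldown  (8B, 4-aligned)
8..12  y  (4B, 4-aligned)
12..16  vx  (4B, 4-aligned)
16..20  target  (4B, 4-aligned)
20..64  vy  (44B, 4-aligned)
64..66  ammo  (2B, 2-aligned)
66..74  team  (8B, 2-aligned)
74..76  -- padding (2B)
76..80  id  (4B, 4-aligned)
80..82  hp  (2B, 2-aligned)
82..84  -- tail padding (2B)
sizeof = 84, alignof = 4
array of 4: 4 × 84 = 336

336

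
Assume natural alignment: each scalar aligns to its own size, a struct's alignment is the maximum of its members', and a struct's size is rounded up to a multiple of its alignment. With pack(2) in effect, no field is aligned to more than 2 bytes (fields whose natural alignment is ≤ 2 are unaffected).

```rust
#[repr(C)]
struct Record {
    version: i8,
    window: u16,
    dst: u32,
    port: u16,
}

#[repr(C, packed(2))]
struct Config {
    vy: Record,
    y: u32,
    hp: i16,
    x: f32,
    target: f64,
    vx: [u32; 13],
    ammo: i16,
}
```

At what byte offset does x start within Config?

Record: 0..1  version  (1B, 1-aligned); 1..2  -- padding (1B); 2..4  window  (2B, 2-aligned); 4..8  dst  (4B, 4-aligned); 8..10  port  (2B, 2-aligned); 10..12  -- tail padding (2B); sizeof = 12, alignof = 4
0..12  vy  (12B, 2-aligned)
12..16  y  (4B, 2-aligned)
16..18  hp  (2B, 2-aligned)
18..22  x  (4B, 2-aligned)

18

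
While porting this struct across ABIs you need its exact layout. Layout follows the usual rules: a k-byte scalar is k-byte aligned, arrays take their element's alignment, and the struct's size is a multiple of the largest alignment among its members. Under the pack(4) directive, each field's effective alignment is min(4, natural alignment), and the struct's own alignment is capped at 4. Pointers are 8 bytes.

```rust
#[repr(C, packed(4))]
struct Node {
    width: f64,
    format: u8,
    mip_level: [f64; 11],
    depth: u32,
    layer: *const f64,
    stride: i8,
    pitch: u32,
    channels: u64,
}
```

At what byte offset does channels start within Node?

width at 0 (size 8, align 4) → ends 8
format at 8 (size 1, align 1) → ends 9
pad 3 to align 4 for mip_level
mip_level at 12 (size 88, align 4) → ends 100
depth at 100 (size 4, align 4) → ends 104
layer at 104 (size 8, align 4) → ends 112
stride at 112 (size 1, align 1) → ends 113
pad 3 to align 4 for pitch
pitch at 116 (size 4, align 4) → ends 120
channels at 120 (size 8, align 4) → ends 128

120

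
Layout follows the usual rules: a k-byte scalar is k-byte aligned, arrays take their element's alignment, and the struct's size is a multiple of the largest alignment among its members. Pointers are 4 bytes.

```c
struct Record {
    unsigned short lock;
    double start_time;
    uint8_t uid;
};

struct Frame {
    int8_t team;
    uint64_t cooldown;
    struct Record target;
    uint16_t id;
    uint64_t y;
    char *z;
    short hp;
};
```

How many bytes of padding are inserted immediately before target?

0

Record: 0..2  lock  (2B, 2-aligned); 2..8  -- padding (6B); 8..16  start_time  (8B, 8-aligned); 16..17  uid  (1B, 1-aligned); 17..24  -- tail padding (7B); sizeof = 24, alignof = 8
0..1  team  (1B, 1-aligned)
1..8  -- padding (7B)
8..16  cooldown  (8B, 8-aligned)
16..40  target  (24B, 8-aligned)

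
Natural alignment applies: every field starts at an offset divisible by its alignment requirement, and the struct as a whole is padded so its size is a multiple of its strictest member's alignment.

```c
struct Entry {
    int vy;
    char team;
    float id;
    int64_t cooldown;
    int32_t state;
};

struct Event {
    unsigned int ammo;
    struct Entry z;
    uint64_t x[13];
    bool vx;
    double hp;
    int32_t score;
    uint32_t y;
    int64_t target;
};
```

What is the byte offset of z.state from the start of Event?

Entry: vy at 0 (size 4, align 4) → ends 4; team at 4 (size 1, align 1) → ends 5; pad 3 to align 4 for id; id at 8 (size 4, align 4) → ends 12; pad 4 to align 8 for cooldown; cooldown at 16 (size 8, align 8) → ends 24; state at 24 (size 4, align 4) → ends 28; tail pad 4 to reach multiple of 8; total 32 bytes, alignment 8
ammo at 0 (size 4, align 4) → ends 4
pad 4 to align 8 for z
z at 8 (size 32, align 8) → ends 40
within Entry: state at 24
8 + 24 = 32

32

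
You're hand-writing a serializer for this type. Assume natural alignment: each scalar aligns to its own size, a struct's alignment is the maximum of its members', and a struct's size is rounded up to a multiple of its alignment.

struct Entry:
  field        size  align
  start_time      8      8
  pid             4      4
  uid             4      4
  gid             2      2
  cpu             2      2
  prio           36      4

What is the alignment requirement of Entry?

member alignments: start_time=8, pid=4, uid=4, gid=2, cpu=2, prio=4
max = 8

8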